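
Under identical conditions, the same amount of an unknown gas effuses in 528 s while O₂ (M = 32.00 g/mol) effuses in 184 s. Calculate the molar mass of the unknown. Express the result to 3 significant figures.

264 g/mol

Using Graham's law: t_X/t_O₂ = √(M_X/M_O₂).
528/184 = 2.870 = √(M_X/32.00)
M_X = 32.00 × 2.870² = 32.00 × 8.234 = 264 g/mol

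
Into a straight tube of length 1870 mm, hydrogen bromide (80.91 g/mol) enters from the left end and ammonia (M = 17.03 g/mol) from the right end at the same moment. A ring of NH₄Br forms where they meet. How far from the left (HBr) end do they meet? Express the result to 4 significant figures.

588.1 mm

In equal time, each gas travels a distance ∝ its rate ∝ 1/√M, so d_HBr/d_NH₃ = √(M_NH₃/M_HBr) = √(17.03/80.91) = 0.4588.
With d_HBr + d_NH₃ = 1870 mm, d_NH₃ = 1870/(1 + 0.4588) = 1282 mm.
d_HBr = 1870 − 1282 = 588.1 mm.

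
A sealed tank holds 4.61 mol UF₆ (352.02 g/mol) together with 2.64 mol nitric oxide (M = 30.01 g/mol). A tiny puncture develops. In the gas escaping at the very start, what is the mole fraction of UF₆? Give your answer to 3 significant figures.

Each component's effusion rate ∝ (its partial pressure)·(1/√M) ∝ n_i/√M_i.
x_UF₆(eff) = (n_UF₆/√M_UF₆) / (n_UF₆/√M_UF₆ + n_NO/√M_NO)
= (4.61/√352.02) / (4.61/√352.02 + 2.64/√30.01) = 0.2457/(0.2457 + 0.4819) = 0.338.

0.338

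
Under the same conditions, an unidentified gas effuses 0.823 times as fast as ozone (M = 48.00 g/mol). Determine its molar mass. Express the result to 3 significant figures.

70.9 g/mol

By Graham's law, rate_X/rate_O₃ = √(M_O₃/M_X).
0.823 = √(48.00/M_X)
M_X = 48.00 / 0.823² = 48.00 / 0.6773 = 70.9 g/mol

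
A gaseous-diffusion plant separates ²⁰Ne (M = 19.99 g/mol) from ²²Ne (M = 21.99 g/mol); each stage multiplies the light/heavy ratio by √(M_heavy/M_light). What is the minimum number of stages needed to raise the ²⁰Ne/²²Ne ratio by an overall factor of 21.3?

65

With α = √(21.99/19.99) per stage, ln α = ½ ln(1.10005) = 0.04768.
Need α^N ≥ 21.3 ⇒ N ≥ ln(21.3) / ln α = 3.059 / 0.04768 = 64.15.
Rounding up, N = 65 stages.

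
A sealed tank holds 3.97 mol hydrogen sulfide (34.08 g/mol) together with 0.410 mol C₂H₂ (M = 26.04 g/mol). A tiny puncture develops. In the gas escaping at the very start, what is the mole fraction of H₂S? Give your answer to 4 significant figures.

The effusion rate of species i is ∝ p_i/√M_i ∝ n_i/√M_i.
Mole fraction of H₂S in the effusate = (n_H₂S/√M_H₂S) / (n_H₂S/√M_H₂S + n_C₂H₂/√M_C₂H₂)
= (3.97/√34.08) / (3.97/√34.08 + 0.410/√26.04) = 0.6800/(0.6800 + 0.08035) = 0.8943.

0.8943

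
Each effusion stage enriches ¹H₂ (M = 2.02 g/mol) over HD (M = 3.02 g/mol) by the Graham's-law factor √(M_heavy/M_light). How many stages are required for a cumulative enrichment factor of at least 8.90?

11

Per stage α = (3.02/2.02)^(1/2) = 1.49505^0.5, giving ln α = 0.2011.
Need α^N ≥ 8.90 ⇒ N ≥ ln(8.90) / ln α = 2.186 / 0.2011 = 10.87.
Minimum whole number of stages: N = 11.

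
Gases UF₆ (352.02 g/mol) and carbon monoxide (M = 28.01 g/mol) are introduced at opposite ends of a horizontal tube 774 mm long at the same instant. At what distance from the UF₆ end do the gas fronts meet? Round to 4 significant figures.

170.3 mm

Graham's law gives d_UF₆/d_CO = rate_UF₆/rate_CO = √(M_CO/M_UF₆) = √(28.01/352.02) = 0.2821.
With d_UF₆ + d_CO = 774 mm, d_CO = 774/(1 + 0.2821) = 603.7 mm.
d_UF₆ = 774 − 603.7 = 170.3 mm.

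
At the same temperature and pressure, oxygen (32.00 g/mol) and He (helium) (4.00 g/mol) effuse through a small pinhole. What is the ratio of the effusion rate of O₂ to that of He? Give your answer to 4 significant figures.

0.3536

Since effusion rate ∝ 1/√M, rate_O₂/rate_He = √(M_He/M_O₂) = √(4.00/32.00) = √0.1250 = 0.3536.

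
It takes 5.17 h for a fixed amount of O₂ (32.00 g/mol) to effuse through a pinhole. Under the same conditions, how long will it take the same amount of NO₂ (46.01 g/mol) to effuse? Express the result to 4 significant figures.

Graham's law gives t_NO₂/t_O₂ = √(M_NO₂/M_O₂) = √(46.01/32.00) = √1.438 = 1.199.
So the time for NO₂ is 5.17 × 1.199 = 6.199 h.

6.199 h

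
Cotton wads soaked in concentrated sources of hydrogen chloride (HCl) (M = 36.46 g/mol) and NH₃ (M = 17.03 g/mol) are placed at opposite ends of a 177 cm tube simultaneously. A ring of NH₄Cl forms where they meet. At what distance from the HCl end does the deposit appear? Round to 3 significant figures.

71.9 cm

The fronts meet when d_HCl + d_NH₃ = L with d_HCl/d_NH₃ = √(M_NH₃/M_HCl) (Graham's law). Here √(M_NH₃/M_HCl) = √(17.03/36.46) = 0.6834.
With d_HCl + d_NH₃ = 177 cm, d_NH₃ = 177/(1 + 0.6834) = 105.1 cm.
d_HCl = 177 − 105.1 = 71.9 cm.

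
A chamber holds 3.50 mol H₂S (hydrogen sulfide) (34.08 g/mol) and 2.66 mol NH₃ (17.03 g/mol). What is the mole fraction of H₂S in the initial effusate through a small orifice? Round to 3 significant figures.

0.482

Effusion rate of each component ∝ n_i/√M_i (partial pressure × 1/√M).
Mole fraction of H₂S in the effusate = (n_H₂S/√M_H₂S) / (n_H₂S/√M_H₂S + n_NH₃/√M_NH₃)
= (3.50/√34.08) / (3.50/√34.08 + 2.66/√17.03) = 0.5995/(0.5995 + 0.6446) = 0.482.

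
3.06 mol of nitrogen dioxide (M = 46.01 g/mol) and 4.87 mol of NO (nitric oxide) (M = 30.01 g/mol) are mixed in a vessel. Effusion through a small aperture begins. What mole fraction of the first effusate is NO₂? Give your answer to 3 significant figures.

0.337

Each component's effusion rate ∝ (its partial pressure)·(1/√M) ∝ n_i/√M_i.
x_NO₂(eff) = (n_NO₂/√M_NO₂) / (n_NO₂/√M_NO₂ + n_NO/√M_NO)
= (3.06/√46.01) / (3.06/√46.01 + 4.87/√30.01) = 0.4511/(0.4511 + 0.8890) = 0.337.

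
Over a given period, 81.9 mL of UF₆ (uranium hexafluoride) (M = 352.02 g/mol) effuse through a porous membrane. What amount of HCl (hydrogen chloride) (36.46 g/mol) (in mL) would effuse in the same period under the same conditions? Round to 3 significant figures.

254 mL

Using Graham's law: rate_HCl/rate_UF₆ = √(M_UF₆/M_HCl) = √(352.02/36.46) = √9.655 = 3.107.
So the volume for HCl is 81.9 × 3.107 = 254 mL.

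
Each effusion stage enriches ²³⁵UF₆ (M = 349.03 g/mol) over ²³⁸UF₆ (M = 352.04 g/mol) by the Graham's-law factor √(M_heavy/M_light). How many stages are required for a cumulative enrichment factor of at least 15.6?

With α = √(352.04/349.03) per stage, ln α = ½ ln(1.00862) = 0.004293.
Need α^N ≥ 15.6 ⇒ N ≥ ln(15.6) / ln α = 2.747 / 0.004293 = 639.87.
So at least 640 stages are needed.

640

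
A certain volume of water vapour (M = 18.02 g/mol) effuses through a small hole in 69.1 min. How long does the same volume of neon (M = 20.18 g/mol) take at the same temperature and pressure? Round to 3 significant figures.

73.1 min

From Graham's law, t_Ne/t_H₂O = √(M_Ne/M_H₂O) = √(20.18/18.02) = √1.120 = 1.058.
So the time for Ne is 69.1 × 1.058 = 73.1 min.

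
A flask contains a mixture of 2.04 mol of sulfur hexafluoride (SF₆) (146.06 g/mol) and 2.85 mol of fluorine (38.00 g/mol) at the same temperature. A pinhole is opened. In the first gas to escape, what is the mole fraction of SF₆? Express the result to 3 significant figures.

0.267

Rate_i ∝ x_i/√M_i (Graham's law weighted by mole fraction), so the effusate composition follows n_i/√M_i.
Mole fraction of SF₆ in the effusate = (n_SF₆/√M_SF₆) / (n_SF₆/√M_SF₆ + n_F₂/√M_F₂)
= (2.04/√146.06) / (2.04/√146.06 + 2.85/√38.00) = 0.1688/(0.1688 + 0.4623) = 0.267.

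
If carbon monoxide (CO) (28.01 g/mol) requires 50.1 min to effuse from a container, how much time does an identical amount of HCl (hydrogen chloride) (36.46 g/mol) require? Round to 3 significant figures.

57.2 min

By Graham's law, t_HCl/t_CO = √(M_HCl/M_CO) = √(36.46/28.01) = √1.302 = 1.141.
So the time for HCl is 50.1 × 1.141 = 57.2 min.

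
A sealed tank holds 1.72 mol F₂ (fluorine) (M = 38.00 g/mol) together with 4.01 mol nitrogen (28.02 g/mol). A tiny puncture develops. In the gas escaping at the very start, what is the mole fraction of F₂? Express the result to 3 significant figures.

0.269

The effusion rate of species i is ∝ p_i/√M_i ∝ n_i/√M_i.
Mole fraction of F₂ in the effusate = (n_F₂/√M_F₂) / (n_F₂/√M_F₂ + n_N₂/√M_N₂)
= (1.72/√38.00) / (1.72/√38.00 + 4.01/√28.02) = 0.2790/(0.2790 + 0.7575) = 0.269.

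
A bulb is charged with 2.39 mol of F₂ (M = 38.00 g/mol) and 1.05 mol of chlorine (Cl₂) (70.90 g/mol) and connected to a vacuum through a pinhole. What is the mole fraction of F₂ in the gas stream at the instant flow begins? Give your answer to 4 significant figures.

The effusion rate of species i is ∝ p_i/√M_i ∝ n_i/√M_i.
So x_F₂ in the escaping gas = (n_F₂/√M_F₂) / Σ(n_i/√M_i)
= (2.39/√38.00) / (2.39/√38.00 + 1.05/√70.90) = 0.3877/(0.3877 + 0.1247) = 0.7566.

0.7566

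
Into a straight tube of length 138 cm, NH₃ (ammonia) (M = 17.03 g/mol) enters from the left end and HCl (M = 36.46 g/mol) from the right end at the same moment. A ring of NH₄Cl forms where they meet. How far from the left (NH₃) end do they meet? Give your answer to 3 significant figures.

82.0 cm

The fronts meet when d_NH₃ + d_HCl = L with d_NH₃/d_HCl = √(M_HCl/M_NH₃) (Graham's law). Here √(M_HCl/M_NH₃) = √(36.46/17.03) = 1.463.
With d_NH₃ + d_HCl = 138 cm, d_HCl = 138/(1 + 1.463) = 56.02 cm.
d_NH₃ = 138 − 56.02 = 82.0 cm.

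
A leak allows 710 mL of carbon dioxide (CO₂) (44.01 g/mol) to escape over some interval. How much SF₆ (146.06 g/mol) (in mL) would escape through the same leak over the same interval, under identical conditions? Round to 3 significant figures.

390 mL

By Graham's law, rate_SF₆/rate_CO₂ = √(M_CO₂/M_SF₆) = √(44.01/146.06) = √0.3013 = 0.5489.
So the volume for SF₆ is 710 × 0.5489 = 390 mL.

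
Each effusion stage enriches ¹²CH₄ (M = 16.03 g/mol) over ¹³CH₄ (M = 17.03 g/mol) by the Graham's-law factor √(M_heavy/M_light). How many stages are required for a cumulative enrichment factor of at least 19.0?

98

With α = √(17.03/16.03) per stage, ln α = ½ ln(1.06238) = 0.03026.
Need α^N ≥ 19.0 ⇒ N ≥ ln(19.0) / ln α = 2.944 / 0.03026 = 97.31.
Rounding up, N = 98 stages.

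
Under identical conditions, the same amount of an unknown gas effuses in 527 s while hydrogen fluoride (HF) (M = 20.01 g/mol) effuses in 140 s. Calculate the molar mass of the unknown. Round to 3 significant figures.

284 g/mol

By Graham's law, t_X/t_HF = √(M_X/M_HF).
527/140 = 3.764 = √(M_X/20.01)
M_X = 20.01 × 3.764² = 20.01 × 14.17 = 284 g/mol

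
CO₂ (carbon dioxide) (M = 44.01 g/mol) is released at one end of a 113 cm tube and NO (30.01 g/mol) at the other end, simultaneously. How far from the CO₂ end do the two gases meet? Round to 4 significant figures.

51.11 cm

Graham's law gives d_CO₂/d_NO = rate_CO₂/rate_NO = √(M_NO/M_CO₂) = √(30.01/44.01) = 0.8258.
With d_CO₂ + d_NO = 113 cm, d_NO = 113/(1 + 0.8258) = 61.89 cm.
d_CO₂ = 113 − 61.89 = 51.11 cm.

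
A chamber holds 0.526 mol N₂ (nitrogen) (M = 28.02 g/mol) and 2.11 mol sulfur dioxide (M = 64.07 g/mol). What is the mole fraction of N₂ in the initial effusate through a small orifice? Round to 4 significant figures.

0.2738

Each component's effusion rate ∝ (its partial pressure)·(1/√M) ∝ n_i/√M_i.
Mole fraction of N₂ in the effusate = (n_N₂/√M_N₂) / (n_N₂/√M_N₂ + n_SO₂/√M_SO₂)
= (0.526/√28.02) / (0.526/√28.02 + 2.11/√64.07) = 0.09937/(0.09937 + 0.2636) = 0.2738.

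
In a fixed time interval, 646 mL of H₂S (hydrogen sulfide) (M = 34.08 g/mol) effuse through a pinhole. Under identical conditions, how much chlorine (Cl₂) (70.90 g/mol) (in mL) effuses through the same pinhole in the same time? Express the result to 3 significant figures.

448 mL

From Graham's law, rate_Cl₂/rate_H₂S = √(M_H₂S/M_Cl₂) = √(34.08/70.90) = √0.4807 = 0.6933.
So the volume for Cl₂ is 646 × 0.6933 = 448 mL.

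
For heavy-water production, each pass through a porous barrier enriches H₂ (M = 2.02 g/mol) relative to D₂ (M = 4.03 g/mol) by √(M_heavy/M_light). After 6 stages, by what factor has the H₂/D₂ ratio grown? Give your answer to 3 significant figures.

7.94

Overall factor = α^6 with α = √(4.03/2.02), i.e. (4.03/2.02)^(6/2).
= 1.99505^3 = 7.94.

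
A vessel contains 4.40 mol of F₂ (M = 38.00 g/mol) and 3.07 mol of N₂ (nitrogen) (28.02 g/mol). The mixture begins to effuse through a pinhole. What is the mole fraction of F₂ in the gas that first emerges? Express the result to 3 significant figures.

0.552

Each component's effusion rate ∝ (its partial pressure)·(1/√M) ∝ n_i/√M_i.
Mole fraction of F₂ in the effusate = (n_F₂/√M_F₂) / (n_F₂/√M_F₂ + n_N₂/√M_N₂)
= (4.40/√38.00) / (4.40/√38.00 + 3.07/√28.02) = 0.7138/(0.7138 + 0.5800) = 0.552.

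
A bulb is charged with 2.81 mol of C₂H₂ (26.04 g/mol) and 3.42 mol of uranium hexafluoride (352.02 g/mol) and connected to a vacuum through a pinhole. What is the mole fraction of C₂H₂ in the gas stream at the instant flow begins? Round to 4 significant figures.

The effusion rate of species i is ∝ p_i/√M_i ∝ n_i/√M_i.
x_C₂H₂(eff) = (n_C₂H₂/√M_C₂H₂) / (n_C₂H₂/√M_C₂H₂ + n_UF₆/√M_UF₆)
= (2.81/√26.04) / (2.81/√26.04 + 3.42/√352.02) = 0.5507/(0.5507 + 0.1823) = 0.7513.

0.7513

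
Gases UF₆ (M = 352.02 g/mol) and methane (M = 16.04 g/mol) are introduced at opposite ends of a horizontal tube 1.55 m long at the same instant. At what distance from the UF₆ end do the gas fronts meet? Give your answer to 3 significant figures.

Distances travelled in equal time are proportional to diffusion rates, so d_UF₆/d_CH₄ = √(M_CH₄/M_UF₆) = √(16.04/352.02) = 0.2135.
With d_UF₆ + d_CH₄ = 1.55 m, d_CH₄ = 1.55/(1 + 0.2135) = 1.277 m.
d_UF₆ = 1.55 − 1.277 = 0.273 m.

0.273 m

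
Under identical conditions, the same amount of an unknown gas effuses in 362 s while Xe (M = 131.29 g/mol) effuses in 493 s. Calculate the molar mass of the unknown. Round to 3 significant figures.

Using Graham's law: t_X/t_Xe = √(M_X/M_Xe).
362/493 = 0.7343 = √(M_X/131.29)
M_X = 131.29 × 0.7343² = 131.29 × 0.5392 = 70.8 g/mol

70.8 g/mol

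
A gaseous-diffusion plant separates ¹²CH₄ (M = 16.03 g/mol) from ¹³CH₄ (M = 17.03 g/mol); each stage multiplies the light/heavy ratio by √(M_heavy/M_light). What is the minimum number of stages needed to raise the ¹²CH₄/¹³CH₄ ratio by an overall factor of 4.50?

Per stage α = (17.03/16.03)^(1/2) = 1.06238^0.5, giving ln α = 0.03026.
Need α^N ≥ 4.50 ⇒ N ≥ ln(4.50) / ln α = 1.504 / 0.03026 = 49.71.
Rounding up, N = 50 stages.

50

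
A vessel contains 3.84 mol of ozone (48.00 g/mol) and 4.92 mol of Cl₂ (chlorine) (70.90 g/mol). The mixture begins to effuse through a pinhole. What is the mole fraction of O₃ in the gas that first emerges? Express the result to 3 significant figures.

The effusion rate of species i is ∝ p_i/√M_i ∝ n_i/√M_i.
Mole fraction of O₃ in the effusate = (n_O₃/√M_O₃) / (n_O₃/√M_O₃ + n_Cl₂/√M_Cl₂)
= (3.84/√48.00) / (3.84/√48.00 + 4.92/√70.90) = 0.5543/(0.5543 + 0.5843) = 0.487.

0.487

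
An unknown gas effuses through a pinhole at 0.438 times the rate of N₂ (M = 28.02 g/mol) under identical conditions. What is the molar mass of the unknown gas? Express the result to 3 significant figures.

146 g/mol

By Graham's law, rate_X/rate_N₂ = √(M_N₂/M_X).
0.438 = √(28.02/M_X)
M_X = 28.02 / 0.438² = 28.02 / 0.1918 = 146 g/mol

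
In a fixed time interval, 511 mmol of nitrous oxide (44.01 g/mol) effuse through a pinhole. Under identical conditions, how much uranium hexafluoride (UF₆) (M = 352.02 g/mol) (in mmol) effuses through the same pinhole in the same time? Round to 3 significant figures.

181 mmol

Graham's law gives rate_UF₆/rate_N₂O = √(M_N₂O/M_UF₆) = √(44.01/352.02) = √0.1250 = 0.3536.
So the amount for UF₆ is 511 × 0.3536 = 181 mmol.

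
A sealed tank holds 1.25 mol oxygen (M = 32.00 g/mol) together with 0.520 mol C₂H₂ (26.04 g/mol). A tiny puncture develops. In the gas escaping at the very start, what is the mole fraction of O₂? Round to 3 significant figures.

Each component's effusion rate ∝ (its partial pressure)·(1/√M) ∝ n_i/√M_i.
Mole fraction of O₂ in the effusate = (n_O₂/√M_O₂) / (n_O₂/√M_O₂ + n_C₂H₂/√M_C₂H₂)
= (1.25/√32.00) / (1.25/√32.00 + 0.520/√26.04) = 0.2210/(0.2210 + 0.1019) = 0.684.

0.684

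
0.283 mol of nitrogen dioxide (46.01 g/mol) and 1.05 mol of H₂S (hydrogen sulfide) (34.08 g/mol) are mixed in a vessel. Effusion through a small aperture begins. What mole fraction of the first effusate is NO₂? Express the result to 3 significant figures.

0.188

Effusion rate of each component ∝ n_i/√M_i (partial pressure × 1/√M).
x_NO₂(eff) = (n_NO₂/√M_NO₂) / (n_NO₂/√M_NO₂ + n_H₂S/√M_H₂S)
= (0.283/√46.01) / (0.283/√46.01 + 1.05/√34.08) = 0.04172/(0.04172 + 0.1799) = 0.188.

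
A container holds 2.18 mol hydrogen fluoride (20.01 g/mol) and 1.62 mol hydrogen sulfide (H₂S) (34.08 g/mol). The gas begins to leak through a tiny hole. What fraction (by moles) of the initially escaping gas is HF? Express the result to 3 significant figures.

0.637

The effusion rate of species i is ∝ p_i/√M_i ∝ n_i/√M_i.
So x_HF in the escaping gas = (n_HF/√M_HF) / Σ(n_i/√M_i)
= (2.18/√20.01) / (2.18/√20.01 + 1.62/√34.08) = 0.4873/(0.4873 + 0.2775) = 0.637.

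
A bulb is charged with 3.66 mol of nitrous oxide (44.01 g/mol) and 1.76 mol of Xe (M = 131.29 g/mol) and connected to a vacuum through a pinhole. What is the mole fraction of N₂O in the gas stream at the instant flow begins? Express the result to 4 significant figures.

Effusion rate of each component ∝ n_i/√M_i (partial pressure × 1/√M).
x_N₂O(eff) = (n_N₂O/√M_N₂O) / (n_N₂O/√M_N₂O + n_Xe/√M_Xe)
= (3.66/√44.01) / (3.66/√44.01 + 1.76/√131.29) = 0.5517/(0.5517 + 0.1536) = 0.7822.

0.7822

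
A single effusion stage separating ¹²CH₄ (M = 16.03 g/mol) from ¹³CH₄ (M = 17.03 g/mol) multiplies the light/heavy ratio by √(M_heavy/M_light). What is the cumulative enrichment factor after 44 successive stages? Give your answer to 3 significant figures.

After 44 stages the ratio has grown by (√(17.03/16.03))^44 = (17.03/16.03)^(44/2).
= 1.06238^22 = 3.79.

3.79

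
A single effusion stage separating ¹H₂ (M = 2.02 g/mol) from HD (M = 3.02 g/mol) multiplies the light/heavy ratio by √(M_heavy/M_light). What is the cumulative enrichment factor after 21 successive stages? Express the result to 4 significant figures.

After 21 stages the ratio has grown by (√(3.02/2.02))^21 = (3.02/2.02)^(21/2).
= 1.49505^(21/2) = 68.22.

68.22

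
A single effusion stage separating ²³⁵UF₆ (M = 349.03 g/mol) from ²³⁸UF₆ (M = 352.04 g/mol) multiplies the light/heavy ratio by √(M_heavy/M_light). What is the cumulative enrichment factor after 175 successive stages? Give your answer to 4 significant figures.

2.120

After 175 stages the ratio has grown by (√(352.04/349.03))^175 = (352.04/349.03)^(175/2).
= 1.00862^(175/2) = 2.120.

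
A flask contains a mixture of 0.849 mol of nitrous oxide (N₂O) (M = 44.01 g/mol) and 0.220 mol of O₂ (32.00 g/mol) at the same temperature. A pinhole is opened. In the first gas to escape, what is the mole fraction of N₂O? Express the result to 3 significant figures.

0.767

Each component's effusion rate ∝ (its partial pressure)·(1/√M) ∝ n_i/√M_i.
x_N₂O(eff) = (n_N₂O/√M_N₂O) / (n_N₂O/√M_N₂O + n_O₂/√M_O₂)
= (0.849/√44.01) / (0.849/√44.01 + 0.220/√32.00) = 0.1280/(0.1280 + 0.03889) = 0.767.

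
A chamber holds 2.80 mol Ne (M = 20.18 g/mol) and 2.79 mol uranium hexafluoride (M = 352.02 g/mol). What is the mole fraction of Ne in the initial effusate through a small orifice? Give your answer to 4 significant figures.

0.8074

Each component's effusion rate ∝ (its partial pressure)·(1/√M) ∝ n_i/√M_i.
So x_Ne in the escaping gas = (n_Ne/√M_Ne) / Σ(n_i/√M_i)
= (2.80/√20.18) / (2.80/√20.18 + 2.79/√352.02) = 0.6233/(0.6233 + 0.1487) = 0.8074.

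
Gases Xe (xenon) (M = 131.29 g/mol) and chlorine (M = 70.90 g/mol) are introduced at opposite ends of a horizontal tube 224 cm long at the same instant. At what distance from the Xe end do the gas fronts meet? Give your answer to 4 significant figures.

94.88 cm

The fronts meet when d_Xe + d_Cl₂ = L with d_Xe/d_Cl₂ = √(M_Cl₂/M_Xe) (Graham's law). Here √(M_Cl₂/M_Xe) = √(70.90/131.29) = 0.7349.
With d_Xe + d_Cl₂ = 224 cm, d_Cl₂ = 224/(1 + 0.7349) = 129.1 cm.
d_Xe = 224 − 129.1 = 94.88 cm.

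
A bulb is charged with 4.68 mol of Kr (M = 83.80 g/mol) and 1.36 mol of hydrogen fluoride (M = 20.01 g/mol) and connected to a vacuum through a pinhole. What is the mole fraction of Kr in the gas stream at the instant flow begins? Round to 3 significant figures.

0.627

The effusion rate of species i is ∝ p_i/√M_i ∝ n_i/√M_i.
So x_Kr in the escaping gas = (n_Kr/√M_Kr) / Σ(n_i/√M_i)
= (4.68/√83.80) / (4.68/√83.80 + 1.36/√20.01) = 0.5112/(0.5112 + 0.3040) = 0.627.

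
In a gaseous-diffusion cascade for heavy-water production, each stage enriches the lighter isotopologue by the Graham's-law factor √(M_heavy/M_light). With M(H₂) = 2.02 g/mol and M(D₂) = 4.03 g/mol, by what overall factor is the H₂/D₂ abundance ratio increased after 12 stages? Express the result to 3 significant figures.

Overall factor = α^12 with α = √(4.03/2.02), i.e. (4.03/2.02)^(12/2).
= 1.99505^6 = 63.1.

63.1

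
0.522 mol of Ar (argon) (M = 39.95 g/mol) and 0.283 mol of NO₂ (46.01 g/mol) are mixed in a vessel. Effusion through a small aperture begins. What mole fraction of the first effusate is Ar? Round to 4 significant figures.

0.6644

Rate_i ∝ x_i/√M_i (Graham's law weighted by mole fraction), so the effusate composition follows n_i/√M_i.
So x_Ar in the escaping gas = (n_Ar/√M_Ar) / Σ(n_i/√M_i)
= (0.522/√39.95) / (0.522/√39.95 + 0.283/√46.01) = 0.08259/(0.08259 + 0.04172) = 0.6644.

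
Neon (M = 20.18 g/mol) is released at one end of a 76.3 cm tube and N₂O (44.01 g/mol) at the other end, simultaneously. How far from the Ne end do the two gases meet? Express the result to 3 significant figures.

The fronts meet when d_Ne + d_N₂O = L with d_Ne/d_N₂O = √(M_N₂O/M_Ne) (Graham's law). Here √(M_N₂O/M_Ne) = √(44.01/20.18) = 1.477.
With d_Ne + d_N₂O = 76.3 cm, d_N₂O = 76.3/(1 + 1.477) = 30.81 cm.
d_Ne = 76.3 − 30.81 = 45.5 cm.

45.5 cm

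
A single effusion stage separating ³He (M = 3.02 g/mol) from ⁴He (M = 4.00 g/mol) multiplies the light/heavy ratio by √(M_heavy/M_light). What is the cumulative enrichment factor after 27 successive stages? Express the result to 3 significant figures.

44.4

Overall factor = α^27 with α = √(4.00/3.02), i.e. (4.00/3.02)^(27/2).
= 1.32450^(27/2) = 44.4.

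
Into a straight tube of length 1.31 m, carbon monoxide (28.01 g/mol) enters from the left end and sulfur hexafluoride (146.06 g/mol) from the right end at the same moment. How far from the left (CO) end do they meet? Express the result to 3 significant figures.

The fronts meet when d_CO + d_SF₆ = L with d_CO/d_SF₆ = √(M_SF₆/M_CO) (Graham's law). Here √(M_SF₆/M_CO) = √(146.06/28.01) = 2.284.
With d_CO + d_SF₆ = 1.31 m, d_SF₆ = 1.31/(1 + 2.284) = 0.3990 m.
d_CO = 1.31 − 0.3990 = 0.911 m.

0.911 m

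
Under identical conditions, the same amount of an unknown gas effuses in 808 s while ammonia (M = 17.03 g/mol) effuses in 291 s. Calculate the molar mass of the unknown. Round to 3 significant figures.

131 g/mol

Using Graham's law: t_X/t_NH₃ = √(M_X/M_NH₃).
808/291 = 2.777 = √(M_X/17.03)
M_X = 17.03 × 2.777² = 17.03 × 7.710 = 131 g/mol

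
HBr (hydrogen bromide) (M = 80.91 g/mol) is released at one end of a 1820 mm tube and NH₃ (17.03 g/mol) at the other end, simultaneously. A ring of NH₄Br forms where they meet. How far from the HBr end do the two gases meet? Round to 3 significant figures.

In equal time, each gas travels a distance ∝ its rate ∝ 1/√M, so d_HBr/d_NH₃ = √(M_NH₃/M_HBr) = √(17.03/80.91) = 0.4588.
With d_HBr + d_NH₃ = 1820 mm, d_NH₃ = 1820/(1 + 0.4588) = 1248 mm.
d_HBr = 1820 − 1248 = 572 mm.

572 mm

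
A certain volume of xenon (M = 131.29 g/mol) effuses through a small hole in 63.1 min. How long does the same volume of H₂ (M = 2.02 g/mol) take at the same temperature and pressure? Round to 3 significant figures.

7.83 min

Graham's law gives t_H₂/t_Xe = √(M_H₂/M_Xe) = √(2.02/131.29) = √0.01539 = 0.1240.
So the time for H₂ is 63.1 × 0.1240 = 7.83 min.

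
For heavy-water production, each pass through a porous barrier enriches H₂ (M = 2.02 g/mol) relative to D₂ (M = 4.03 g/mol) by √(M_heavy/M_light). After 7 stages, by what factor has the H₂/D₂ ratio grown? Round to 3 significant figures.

11.2

After 7 stages the ratio has grown by (√(4.03/2.02))^7 = (4.03/2.02)^(7/2).
= 1.99505^(7/2) = 11.2.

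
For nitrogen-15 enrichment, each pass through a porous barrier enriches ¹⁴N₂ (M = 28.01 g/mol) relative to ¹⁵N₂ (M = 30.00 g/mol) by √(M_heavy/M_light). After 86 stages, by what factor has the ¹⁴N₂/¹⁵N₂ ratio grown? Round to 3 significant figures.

Overall factor = α^86 with α = √(30.00/28.01), i.e. (30.00/28.01)^(86/2).
= 1.07105^43 = 19.1.

19.1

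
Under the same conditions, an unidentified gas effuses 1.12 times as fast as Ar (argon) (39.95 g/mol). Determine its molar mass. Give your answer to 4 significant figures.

31.85 g/mol

By Graham's law, rate_X/rate_Ar = √(M_Ar/M_X).
1.12 = √(39.95/M_X)
M_X = 39.95 / 1.12² = 39.95 / 1.254 = 31.85 g/mol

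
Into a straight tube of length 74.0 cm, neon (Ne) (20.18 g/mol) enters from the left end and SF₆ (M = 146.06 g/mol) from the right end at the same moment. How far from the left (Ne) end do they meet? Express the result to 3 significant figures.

53.9 cm

The fronts meet when d_Ne + d_SF₆ = L with d_Ne/d_SF₆ = √(M_SF₆/M_Ne) (Graham's law). Here √(M_SF₆/M_Ne) = √(146.06/20.18) = 2.690.
With d_Ne + d_SF₆ = 74.0 cm, d_SF₆ = 74.0/(1 + 2.690) = 20.05 cm.
d_Ne = 74.0 − 20.05 = 53.9 cm.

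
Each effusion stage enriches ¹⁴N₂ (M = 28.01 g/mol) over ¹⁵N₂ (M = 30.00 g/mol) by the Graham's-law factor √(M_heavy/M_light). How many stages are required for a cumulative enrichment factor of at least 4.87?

Per stage α = (30.00/28.01)^(1/2) = 1.07105^0.5, giving ln α = 0.03432.
Need α^N ≥ 4.87 ⇒ N ≥ ln(4.87) / ln α = 1.583 / 0.03432 = 46.13.
Minimum whole number of stages: N = 47.

47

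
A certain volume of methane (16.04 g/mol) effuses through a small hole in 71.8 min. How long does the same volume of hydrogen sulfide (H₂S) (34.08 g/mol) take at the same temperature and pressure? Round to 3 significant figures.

105 min

Since effusion rate ∝ 1/√M, t_H₂S/t_CH₄ = √(M_H₂S/M_CH₄) = √(34.08/16.04) = √2.125 = 1.458.
So the time for H₂S is 71.8 × 1.458 = 105 min.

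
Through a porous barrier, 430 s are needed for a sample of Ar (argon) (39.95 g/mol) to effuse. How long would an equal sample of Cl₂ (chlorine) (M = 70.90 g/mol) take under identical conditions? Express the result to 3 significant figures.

Using Graham's law: t_Cl₂/t_Ar = √(M_Cl₂/M_Ar) = √(70.90/39.95) = √1.775 = 1.332.
So the time for Cl₂ is 430 × 1.332 = 573 s.

573 s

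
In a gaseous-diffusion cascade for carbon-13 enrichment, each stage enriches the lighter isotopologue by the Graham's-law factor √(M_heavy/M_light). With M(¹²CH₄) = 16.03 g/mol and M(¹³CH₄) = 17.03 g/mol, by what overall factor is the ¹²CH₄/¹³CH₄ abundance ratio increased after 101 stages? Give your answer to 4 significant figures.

Each stage multiplies the ratio by α = √(17.03/16.03), so after 101 stages the overall factor is α^101 = (17.03/16.03)^(101/2).
= 1.06238^(101/2) = 21.24.

21.24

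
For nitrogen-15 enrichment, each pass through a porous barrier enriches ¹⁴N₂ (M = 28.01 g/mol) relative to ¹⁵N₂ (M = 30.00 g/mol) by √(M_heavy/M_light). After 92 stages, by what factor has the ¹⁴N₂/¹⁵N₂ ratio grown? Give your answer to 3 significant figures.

The single-stage factor is √(M_heavy/M_light), so 92 stages give [√(30.00/28.01)]^92 = (30.00/28.01)^(92/2).
= 1.07105^46 = 23.5.

23.5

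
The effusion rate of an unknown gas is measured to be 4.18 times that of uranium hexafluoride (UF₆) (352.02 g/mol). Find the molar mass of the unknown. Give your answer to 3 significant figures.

20.1 g/mol

Since effusion rate ∝ 1/√M, rate_X/rate_UF₆ = √(M_UF₆/M_X).
4.18 = √(352.02/M_X)
M_X = 352.02 / 4.18² = 352.02 / 17.47 = 20.1 g/mol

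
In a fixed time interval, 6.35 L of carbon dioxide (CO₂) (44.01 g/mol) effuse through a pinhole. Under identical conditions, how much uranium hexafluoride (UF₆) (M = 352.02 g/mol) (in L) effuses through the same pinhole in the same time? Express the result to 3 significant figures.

Graham's law gives rate_UF₆/rate_CO₂ = √(M_CO₂/M_UF₆) = √(44.01/352.02) = √0.1250 = 0.3536.
So the volume for UF₆ is 6.35 × 0.3536 = 2.25 L.

2.25 L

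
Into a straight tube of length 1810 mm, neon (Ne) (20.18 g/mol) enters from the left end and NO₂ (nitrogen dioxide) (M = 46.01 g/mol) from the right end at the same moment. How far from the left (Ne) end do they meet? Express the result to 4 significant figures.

1089 mm

Distances travelled in equal time are proportional to diffusion rates, so d_Ne/d_NO₂ = √(M_NO₂/M_Ne) = √(46.01/20.18) = 1.510.
With d_Ne + d_NO₂ = 1810 mm, d_NO₂ = 1810/(1 + 1.510) = 721.1 mm.
d_Ne = 1810 − 721.1 = 1089 mm.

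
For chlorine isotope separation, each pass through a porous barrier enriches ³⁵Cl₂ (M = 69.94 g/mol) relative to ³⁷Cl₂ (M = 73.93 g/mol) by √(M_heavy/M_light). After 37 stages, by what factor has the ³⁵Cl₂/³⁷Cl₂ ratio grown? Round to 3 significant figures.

2.79

Each stage multiplies the ratio by α = √(73.93/69.94), so after 37 stages the overall factor is α^37 = (73.93/69.94)^(37/2).
= 1.05705^(37/2) = 2.79.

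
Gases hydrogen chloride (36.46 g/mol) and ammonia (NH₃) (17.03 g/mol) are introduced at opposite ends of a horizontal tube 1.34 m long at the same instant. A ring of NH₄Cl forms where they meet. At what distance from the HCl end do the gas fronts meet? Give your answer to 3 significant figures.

0.544 m

Graham's law gives d_HCl/d_NH₃ = rate_HCl/rate_NH₃ = √(M_NH₃/M_HCl) = √(17.03/36.46) = 0.6834.
With d_HCl + d_NH₃ = 1.34 m, d_NH₃ = 1.34/(1 + 0.6834) = 0.7960 m.
d_HCl = 1.34 − 0.7960 = 0.544 m.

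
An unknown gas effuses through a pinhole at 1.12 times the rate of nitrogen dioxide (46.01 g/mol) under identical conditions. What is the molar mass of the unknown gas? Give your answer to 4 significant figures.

36.68 g/mol

Using Graham's law: rate_X/rate_NO₂ = √(M_NO₂/M_X).
1.12 = √(46.01/M_X)
M_X = 46.01 / 1.12² = 46.01 / 1.254 = 36.68 g/mol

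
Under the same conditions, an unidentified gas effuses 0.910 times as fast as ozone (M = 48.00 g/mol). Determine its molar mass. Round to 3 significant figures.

By Graham's law, rate_X/rate_O₃ = √(M_O₃/M_X).
0.910 = √(48.00/M_X)
M_X = 48.00 / 0.910² = 48.00 / 0.8281 = 58.0 g/mol

58.0 g/mol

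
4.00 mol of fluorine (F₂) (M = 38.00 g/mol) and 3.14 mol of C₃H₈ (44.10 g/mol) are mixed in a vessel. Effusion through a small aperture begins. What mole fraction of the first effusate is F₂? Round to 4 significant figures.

Effusion rate of each component ∝ n_i/√M_i (partial pressure × 1/√M).
So x_F₂ in the escaping gas = (n_F₂/√M_F₂) / Σ(n_i/√M_i)
= (4.00/√38.00) / (4.00/√38.00 + 3.14/√44.10) = 0.6489/(0.6489 + 0.4728) = 0.5785.

0.5785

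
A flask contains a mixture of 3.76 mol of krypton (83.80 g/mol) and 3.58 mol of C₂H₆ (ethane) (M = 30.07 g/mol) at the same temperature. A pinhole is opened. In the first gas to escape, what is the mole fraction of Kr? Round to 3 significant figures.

Each component's effusion rate ∝ (its partial pressure)·(1/√M) ∝ n_i/√M_i.
x_Kr(eff) = (n_Kr/√M_Kr) / (n_Kr/√M_Kr + n_C₂H₆/√M_C₂H₆)
= (3.76/√83.80) / (3.76/√83.80 + 3.58/√30.07) = 0.4107/(0.4107 + 0.6529) = 0.386.

0.386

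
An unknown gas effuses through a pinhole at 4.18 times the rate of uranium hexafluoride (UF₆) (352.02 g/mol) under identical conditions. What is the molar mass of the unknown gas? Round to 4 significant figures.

Since effusion rate ∝ 1/√M, rate_X/rate_UF₆ = √(M_UF₆/M_X).
4.18 = √(352.02/M_X)
M_X = 352.02 / 4.18² = 352.02 / 17.47 = 20.15 g/mol

20.15 g/mol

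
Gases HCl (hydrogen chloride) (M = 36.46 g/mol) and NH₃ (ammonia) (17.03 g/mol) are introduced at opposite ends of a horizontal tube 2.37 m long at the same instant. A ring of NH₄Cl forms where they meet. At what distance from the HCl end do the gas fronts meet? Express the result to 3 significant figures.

Graham's law gives d_HCl/d_NH₃ = rate_HCl/rate_NH₃ = √(M_NH₃/M_HCl) = √(17.03/36.46) = 0.6834.
With d_HCl + d_NH₃ = 2.37 m, d_NH₃ = 2.37/(1 + 0.6834) = 1.408 m.
d_HCl = 2.37 − 1.408 = 0.962 m.

0.962 m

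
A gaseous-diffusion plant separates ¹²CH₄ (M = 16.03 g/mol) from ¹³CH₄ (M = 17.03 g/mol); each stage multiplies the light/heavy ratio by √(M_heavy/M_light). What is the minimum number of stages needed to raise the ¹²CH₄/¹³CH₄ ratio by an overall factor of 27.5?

110

Single-stage factor α = √(17.03/16.03), so ln α = ½ ln(1.06238) = 0.03026.
Need α^N ≥ 27.5 ⇒ N ≥ ln(27.5) / ln α = 3.314 / 0.03026 = 109.53.
So at least 110 stages are needed.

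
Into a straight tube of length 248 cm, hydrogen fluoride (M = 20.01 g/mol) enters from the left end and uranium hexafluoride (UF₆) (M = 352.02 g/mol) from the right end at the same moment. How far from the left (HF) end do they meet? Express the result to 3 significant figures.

Graham's law gives d_HF/d_UF₆ = rate_HF/rate_UF₆ = √(M_UF₆/M_HF) = √(352.02/20.01) = 4.194.
With d_HF + d_UF₆ = 248 cm, d_UF₆ = 248/(1 + 4.194) = 47.74 cm.
d_HF = 248 − 47.74 = 200 cm.

200 cm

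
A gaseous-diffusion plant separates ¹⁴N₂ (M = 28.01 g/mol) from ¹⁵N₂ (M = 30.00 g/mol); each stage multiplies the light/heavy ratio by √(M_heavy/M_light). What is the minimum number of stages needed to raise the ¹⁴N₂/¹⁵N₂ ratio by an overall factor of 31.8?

Single-stage factor α = √(30.00/28.01), so ln α = ½ ln(1.07105) = 0.03432.
Need α^N ≥ 31.8 ⇒ N ≥ ln(31.8) / ln α = 3.459 / 0.03432 = 100.81.
Minimum whole number of stages: N = 101.

101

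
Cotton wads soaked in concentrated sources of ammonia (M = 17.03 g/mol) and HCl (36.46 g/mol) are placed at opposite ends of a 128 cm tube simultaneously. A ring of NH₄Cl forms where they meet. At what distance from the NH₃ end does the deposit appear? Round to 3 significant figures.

76.0 cm

Distances travelled in equal time are proportional to diffusion rates, so d_NH₃/d_HCl = √(M_HCl/M_NH₃) = √(36.46/17.03) = 1.463.
With d_NH₃ + d_HCl = 128 cm, d_HCl = 128/(1 + 1.463) = 51.97 cm.
d_NH₃ = 128 − 51.97 = 76.0 cm.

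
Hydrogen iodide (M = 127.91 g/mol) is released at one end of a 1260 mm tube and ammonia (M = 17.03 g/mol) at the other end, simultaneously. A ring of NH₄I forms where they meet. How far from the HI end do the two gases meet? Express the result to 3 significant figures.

In equal time, each gas travels a distance ∝ its rate ∝ 1/√M, so d_HI/d_NH₃ = √(M_NH₃/M_HI) = √(17.03/127.91) = 0.3649.
With d_HI + d_NH₃ = 1260 mm, d_NH₃ = 1260/(1 + 0.3649) = 923.2 mm.
d_HI = 1260 − 923.2 = 337 mm.

337 mm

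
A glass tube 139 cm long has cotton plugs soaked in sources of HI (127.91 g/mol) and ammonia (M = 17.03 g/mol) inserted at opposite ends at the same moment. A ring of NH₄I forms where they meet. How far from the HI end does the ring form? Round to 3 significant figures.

Graham's law gives d_HI/d_NH₃ = rate_HI/rate_NH₃ = √(M_NH₃/M_HI) = √(17.03/127.91) = 0.3649.
With d_HI + d_NH₃ = 139 cm, d_NH₃ = 139/(1 + 0.3649) = 101.8 cm.
d_HI = 139 − 101.8 = 37.2 cm.

37.2 cm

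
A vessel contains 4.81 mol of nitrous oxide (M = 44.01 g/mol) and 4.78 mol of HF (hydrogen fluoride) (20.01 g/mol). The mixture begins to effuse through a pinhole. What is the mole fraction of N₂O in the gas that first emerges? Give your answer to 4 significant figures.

The effusion rate of species i is ∝ p_i/√M_i ∝ n_i/√M_i.
x_N₂O(eff) = (n_N₂O/√M_N₂O) / (n_N₂O/√M_N₂O + n_HF/√M_HF)
= (4.81/√44.01) / (4.81/√44.01 + 4.78/√20.01) = 0.7251/(0.7251 + 1.069) = 0.4042.

0.4042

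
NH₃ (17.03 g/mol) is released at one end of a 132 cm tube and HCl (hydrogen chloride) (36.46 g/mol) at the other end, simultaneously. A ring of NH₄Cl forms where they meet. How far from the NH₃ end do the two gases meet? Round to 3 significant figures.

Distances travelled in equal time are proportional to diffusion rates, so d_NH₃/d_HCl = √(M_HCl/M_NH₃) = √(36.46/17.03) = 1.463.
With d_NH₃ + d_HCl = 132 cm, d_HCl = 132/(1 + 1.463) = 53.59 cm.
d_NH₃ = 132 − 53.59 = 78.4 cm.

78.4 cm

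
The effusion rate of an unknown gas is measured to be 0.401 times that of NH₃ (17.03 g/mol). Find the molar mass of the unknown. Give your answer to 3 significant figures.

Graham's law gives rate_X/rate_NH₃ = √(M_NH₃/M_X).
0.401 = √(17.03/M_X)
M_X = 17.03 / 0.401² = 17.03 / 0.1608 = 106 g/mol

106 g/mol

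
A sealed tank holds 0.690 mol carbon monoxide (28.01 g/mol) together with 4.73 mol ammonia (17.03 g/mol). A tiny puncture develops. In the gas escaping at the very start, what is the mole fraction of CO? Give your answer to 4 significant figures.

Each component's effusion rate ∝ (its partial pressure)·(1/√M) ∝ n_i/√M_i.
So x_CO in the escaping gas = (n_CO/√M_CO) / Σ(n_i/√M_i)
= (0.690/√28.01) / (0.690/√28.01 + 4.73/√17.03) = 0.1304/(0.1304 + 1.146) = 0.1021.

0.1021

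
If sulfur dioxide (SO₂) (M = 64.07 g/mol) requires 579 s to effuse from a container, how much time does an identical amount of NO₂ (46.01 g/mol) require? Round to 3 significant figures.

491 s

Graham's law gives t_NO₂/t_SO₂ = √(M_NO₂/M_SO₂) = √(46.01/64.07) = √0.7181 = 0.8474.
So the time for NO₂ is 579 × 0.8474 = 491 s.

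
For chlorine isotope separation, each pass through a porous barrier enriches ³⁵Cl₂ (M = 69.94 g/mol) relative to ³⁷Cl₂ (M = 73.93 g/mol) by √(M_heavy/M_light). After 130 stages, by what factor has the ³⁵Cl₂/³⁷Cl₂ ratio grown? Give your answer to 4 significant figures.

36.83

After 130 stages the ratio has grown by (√(73.93/69.94))^130 = (73.93/69.94)^(130/2).
= 1.05705^65 = 36.83.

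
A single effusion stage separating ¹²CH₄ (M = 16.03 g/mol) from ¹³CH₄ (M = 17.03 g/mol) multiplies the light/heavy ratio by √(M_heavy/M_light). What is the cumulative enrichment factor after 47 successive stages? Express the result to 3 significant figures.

4.15

Overall factor = α^47 with α = √(17.03/16.03), i.e. (17.03/16.03)^(47/2).
= 1.06238^(47/2) = 4.15.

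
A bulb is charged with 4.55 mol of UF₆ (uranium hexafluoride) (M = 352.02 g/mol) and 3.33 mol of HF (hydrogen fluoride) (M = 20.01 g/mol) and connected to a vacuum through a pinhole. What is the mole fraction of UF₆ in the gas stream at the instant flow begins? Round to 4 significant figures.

Each component's effusion rate ∝ (its partial pressure)·(1/√M) ∝ n_i/√M_i.
Mole fraction of UF₆ in the effusate = (n_UF₆/√M_UF₆) / (n_UF₆/√M_UF₆ + n_HF/√M_HF)
= (4.55/√352.02) / (4.55/√352.02 + 3.33/√20.01) = 0.2425/(0.2425 + 0.7444) = 0.2457.

0.2457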